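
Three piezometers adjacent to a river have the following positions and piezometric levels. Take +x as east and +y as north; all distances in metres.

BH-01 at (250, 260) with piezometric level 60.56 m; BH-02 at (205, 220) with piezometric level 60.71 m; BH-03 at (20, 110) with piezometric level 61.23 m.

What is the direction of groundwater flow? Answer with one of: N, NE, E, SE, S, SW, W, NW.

NE

Differences from BH-01: to BH-02 (Δx, Δy, Δh) = (-45, -40, +0.15); to BH-03 = (-230, -150, +0.67).
Determinant of the coordinate differences = (-45)·(-150) − (-230)·(-40) = -2450.
∂h/∂x = [(+0.15)·(-150) − (+0.67)·(-40)] / -2450 = -0.001755
∂h/∂y = [(-45)·(+0.67) − (-230)·(+0.15)] / -2450 = -0.001776
Flow = −∇h = (+0.001755 east, +0.001776 north), which points northeast.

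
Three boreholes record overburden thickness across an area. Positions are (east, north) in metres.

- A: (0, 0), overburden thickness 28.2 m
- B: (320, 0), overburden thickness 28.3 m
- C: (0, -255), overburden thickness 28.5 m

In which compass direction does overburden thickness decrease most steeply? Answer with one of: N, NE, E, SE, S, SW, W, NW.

N

∂d/∂x = (28.3 − 28.2) / (320 − 0) = +0.0003125
∂d/∂y = (28.5 − 28.2) / (-255 − 0) = -0.001176
Steepest decrease is along −∇f = (-0.0003125 E, +0.001176 N) → north.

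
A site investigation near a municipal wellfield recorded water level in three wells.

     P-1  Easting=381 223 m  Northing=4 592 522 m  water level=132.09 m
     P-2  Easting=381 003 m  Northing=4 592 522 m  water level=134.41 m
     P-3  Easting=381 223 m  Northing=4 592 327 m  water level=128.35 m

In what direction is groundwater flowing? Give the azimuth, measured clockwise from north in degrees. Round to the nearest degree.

∂h/∂x = (134.41 − 132.09) / (381003 − 381223) = -0.01055
∂h/∂y = (128.35 − 132.09) / (4592327 − 4592522) = +0.01918
Flow direction (−∇h) has components (+0.01055 E, -0.01918 N).
Azimuth = atan2(E, N) = atan2(+0.01055, -0.01918) = 151.2° ≈ 151°.

151°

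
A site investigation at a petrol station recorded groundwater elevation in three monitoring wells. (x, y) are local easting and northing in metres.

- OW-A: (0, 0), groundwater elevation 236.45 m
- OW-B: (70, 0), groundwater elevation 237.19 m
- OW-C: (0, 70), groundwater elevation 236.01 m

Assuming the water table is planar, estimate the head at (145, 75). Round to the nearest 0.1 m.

∂h/∂x = (237.19 − 236.45) / (70 − 0) = +0.01057
∂h/∂y = (236.01 − 236.45) / (70 − 0) = -0.006286
h(145, 75) = 236.45 + (+0.01057)·(145) + (-0.006286)·(75) = 236.45 +1.533 -0.471 = 237.511 m.

237.5 m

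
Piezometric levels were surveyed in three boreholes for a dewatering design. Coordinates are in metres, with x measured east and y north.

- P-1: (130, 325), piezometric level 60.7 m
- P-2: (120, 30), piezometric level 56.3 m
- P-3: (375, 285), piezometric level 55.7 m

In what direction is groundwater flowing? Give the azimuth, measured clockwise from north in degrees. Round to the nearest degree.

Differences from P-1: to P-2 (Δx, Δy, Δh) = (-10, -295, -4.4); to P-3 = (245, -40, -5.0).
Determinant of the coordinate differences = (-10)·(-40) − 245·(-295) = 72675.
∂h/∂x = [(-4.4)·(-40) − (-5.0)·(-295)] / 72675 = -0.01787
∂h/∂y = [(-10)·(-5.0) − 245·(-4.4)] / 72675 = +0.01552
Flow direction (−∇h) has components (+0.01787 E, -0.01552 N).
Azimuth = atan2(E, N) = atan2(+0.01787, -0.01552) = 131.0° ≈ 131°.

131°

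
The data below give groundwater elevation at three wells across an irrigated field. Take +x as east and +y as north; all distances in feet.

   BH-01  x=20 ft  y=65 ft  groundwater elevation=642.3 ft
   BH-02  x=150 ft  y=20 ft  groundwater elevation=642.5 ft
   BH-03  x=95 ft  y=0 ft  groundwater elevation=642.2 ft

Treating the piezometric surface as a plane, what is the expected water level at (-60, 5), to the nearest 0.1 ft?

With h = a·x + b·y + c and BH-01 as origin, the differences give:
  130·a + (-45)·b = +0.2
  75·a + (-65)·b = -0.1
Eliminate b (×(-65) and ×(-45), subtract): -5075·a = -17.50 → a = ∂h/∂x = +0.003448
Back-substitute: b = ∂h/∂y = +0.005517.
h(-60, 5) = 642.3 + (+0.003448)·(-80) + (+0.005517)·(-60) = 642.3 -0.276 -0.331 = 641.693 ft.

641.7 ft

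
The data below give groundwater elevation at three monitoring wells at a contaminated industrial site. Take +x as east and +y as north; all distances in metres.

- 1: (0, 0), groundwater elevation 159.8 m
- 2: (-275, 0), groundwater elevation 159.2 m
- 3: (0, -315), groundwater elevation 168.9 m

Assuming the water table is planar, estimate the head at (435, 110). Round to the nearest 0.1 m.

∂h/∂x = (159.2 − 159.8) / (-275 − 0) = +0.002182
∂h/∂y = (168.9 − 159.8) / (-315 − 0) = -0.02889
h(435, 110) = 159.8 + (+0.002182)·(435) + (-0.02889)·(110) = 159.8 +0.949 -3.178 = 157.571 m.

157.6 m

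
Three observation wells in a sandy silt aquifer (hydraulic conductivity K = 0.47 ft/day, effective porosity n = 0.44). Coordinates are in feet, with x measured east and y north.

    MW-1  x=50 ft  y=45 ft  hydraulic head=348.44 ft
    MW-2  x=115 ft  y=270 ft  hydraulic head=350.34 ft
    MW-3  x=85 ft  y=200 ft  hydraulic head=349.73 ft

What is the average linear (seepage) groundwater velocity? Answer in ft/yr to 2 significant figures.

Taking MW-1 as reference: MW-2−MW-1 = (65, 225, +1.90); MW-3−MW-1 = (35, 155, +1.29).
Solve a·Δx + b·Δy = Δh: det = 65·155 − 35·225 = 2200.
∂h/∂x = [(+1.90)·155 − (+1.29)·225] / 2200 = +0.001932
∂h/∂y = [65·(+1.29) − 35·(+1.90)] / 2200 = +0.007886
|∇h| = √(0.001932² + 0.007886²) = 0.008119
Seepage velocity v = K·i/n = 0.47 × 0.008119 / 0.44 = 0.008673 ft/day = 3.168 ft/yr.

3.2 ft/yr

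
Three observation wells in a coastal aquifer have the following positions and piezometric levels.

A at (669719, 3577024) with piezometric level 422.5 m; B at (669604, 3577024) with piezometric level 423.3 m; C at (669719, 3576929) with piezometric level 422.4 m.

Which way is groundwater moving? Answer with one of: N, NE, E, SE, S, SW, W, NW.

∂h/∂x = (423.3 − 422.5) / (669604 − 669719) = -0.006957
∂h/∂y = (422.4 − 422.5) / (3576929 − 3577024) = +0.001053
Flow = −∇h = (+0.006957 east, -0.001053 north), which points east.

E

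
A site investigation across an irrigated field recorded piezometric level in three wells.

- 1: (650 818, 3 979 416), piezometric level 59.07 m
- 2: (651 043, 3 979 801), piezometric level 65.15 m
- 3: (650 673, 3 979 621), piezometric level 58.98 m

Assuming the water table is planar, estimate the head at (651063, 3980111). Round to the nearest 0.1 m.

68.0 m

Taking 1 as reference: 2−1 = (225, 385, +6.08); 3−1 = (-145, 205, -0.09).
Solve a·Δx + b·Δy = Δh: det = 225·205 − (-145)·385 = 101950.
∂h/∂x = [(+6.08)·205 − (-0.09)·385] / 101950 = +0.01257
∂h/∂y = [225·(-0.09) − (-145)·(+6.08)] / 101950 = +0.008449
h(651063, 3980111) = 59.07 + (+0.01257)·(245) + (+0.008449)·(695) = 59.07 +3.079 +5.872 = 68.020 m.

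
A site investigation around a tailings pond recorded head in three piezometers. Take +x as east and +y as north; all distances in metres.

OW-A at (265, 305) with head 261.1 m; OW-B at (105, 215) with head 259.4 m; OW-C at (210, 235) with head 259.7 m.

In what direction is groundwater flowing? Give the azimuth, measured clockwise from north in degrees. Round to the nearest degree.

177°

With h = a·x + b·y + c and OW-A as origin, the differences give:
  (-160)·a + (-90)·b = -1.7
  (-55)·a + (-70)·b = -1.4
Eliminate b (×(-70) and ×(-90), subtract): 6250·a = -7.00 → a = ∂h/∂x = -0.001120
Back-substitute: b = ∂h/∂y = +0.02088.
Flow direction (−∇h) has components (+0.001120 E, -0.02088 N).
Azimuth = atan2(E, N) = atan2(+0.001120, -0.02088) = 176.9° ≈ 177°.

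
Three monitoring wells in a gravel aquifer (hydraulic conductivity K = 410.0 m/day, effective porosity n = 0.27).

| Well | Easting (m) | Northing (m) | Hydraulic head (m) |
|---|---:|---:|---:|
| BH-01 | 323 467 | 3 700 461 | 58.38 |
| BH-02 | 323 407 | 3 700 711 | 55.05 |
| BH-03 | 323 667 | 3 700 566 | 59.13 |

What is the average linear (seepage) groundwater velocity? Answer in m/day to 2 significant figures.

22 m/day

Taking BH-01 as reference: BH-02−BH-01 = (-60, 250, -3.33); BH-03−BH-01 = (200, 105, +0.75).
Determinant of the coordinate differences = (-60)·105 − 200·250 = -56300.
∂h/∂x = [(-3.33)·105 − (+0.75)·250] / -56300 = +0.009541
∂h/∂y = [(-60)·(+0.75) − 200·(-3.33)] / -56300 = -0.01103
|∇h| = √(0.009541² + -0.01103²) = 0.01458
Seepage velocity v = K·i/n = 410.0 × 0.01458 / 0.27 = 22.14 m/day.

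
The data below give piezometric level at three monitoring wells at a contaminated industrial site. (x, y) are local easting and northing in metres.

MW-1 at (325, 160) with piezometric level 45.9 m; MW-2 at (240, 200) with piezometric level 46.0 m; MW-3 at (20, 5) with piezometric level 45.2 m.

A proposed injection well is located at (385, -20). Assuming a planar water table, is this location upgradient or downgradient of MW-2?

downgradient

Differences from MW-1: to MW-2 (Δx, Δy, Δh) = (-85, 40, +0.1); to MW-3 = (-305, -155, -0.7).
Solve a·Δx + b·Δy = Δh: det = (-85)·(-155) − (-305)·40 = 25375.
∂h/∂x = [(+0.1)·(-155) − (-0.7)·40] / 25375 = +0.0004926
∂h/∂y = [(-85)·(-0.7) − (-305)·(+0.1)] / 25375 = +0.003547
Head at (385, -20) = 45.9 + (+0.0004926)·(60) + (+0.003547)·(-180) = 45.29 m.
That is lower than the 46.0 m at MW-2, so the point is downgradient.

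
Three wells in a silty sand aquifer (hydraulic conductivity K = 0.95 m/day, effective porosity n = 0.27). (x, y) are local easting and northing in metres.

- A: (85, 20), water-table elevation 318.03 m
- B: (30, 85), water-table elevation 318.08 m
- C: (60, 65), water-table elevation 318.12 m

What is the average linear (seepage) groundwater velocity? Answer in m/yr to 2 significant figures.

Taking A as reference: B−A = (-55, 65, +0.05); C−A = (-25, 45, +0.09).
Determinant of the coordinate differences = (-55)·45 − (-25)·65 = -850.
∂h/∂x = [(+0.05)·45 − (+0.09)·65] / -850 = +0.004235
∂h/∂y = [(-55)·(+0.09) − (-25)·(+0.05)] / -850 = +0.004353
|∇h| = √(0.004235² + 0.004353²) = 0.006073
Seepage velocity v = K·i/n = 0.95 × 0.006073 / 0.27 = 0.02137 m/day = 7.805 m/yr.

7.8 m/yr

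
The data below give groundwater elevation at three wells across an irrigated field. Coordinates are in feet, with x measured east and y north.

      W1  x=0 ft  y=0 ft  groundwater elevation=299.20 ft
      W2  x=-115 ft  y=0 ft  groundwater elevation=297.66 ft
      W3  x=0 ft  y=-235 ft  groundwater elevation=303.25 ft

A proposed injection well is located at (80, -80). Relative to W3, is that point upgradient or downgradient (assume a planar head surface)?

downgradient

∂h/∂x = (297.66 − 299.20) / (-115 − 0) = +0.01339
∂h/∂y = (303.25 − 299.20) / (-235 − 0) = -0.01723
Head at (80, -80) = 299.20 + (+0.01339)·(80) + (-0.01723)·(-80) = 301.65 ft.
That is lower than the 303.25 ft at W3, so the point is downgradient.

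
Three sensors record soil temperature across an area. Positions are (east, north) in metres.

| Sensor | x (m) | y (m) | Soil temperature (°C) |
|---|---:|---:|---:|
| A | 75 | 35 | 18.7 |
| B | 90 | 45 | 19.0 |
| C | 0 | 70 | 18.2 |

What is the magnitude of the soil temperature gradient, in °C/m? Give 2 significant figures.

Taking A as reference: B−A = (15, 10, +0.3); C−A = (-75, 35, -0.5).
Determinant of the coordinate differences = 15·35 − (-75)·10 = 1275.
∂T/∂x = [(+0.3)·35 − (-0.5)·10] / 1275 = +0.01216
∂T/∂y = [15·(-0.5) − (-75)·(+0.3)] / 1275 = +0.01176
|∇f| = √(0.01216² + 0.01176²) = 0.01692 °C/m

0.017 °C/m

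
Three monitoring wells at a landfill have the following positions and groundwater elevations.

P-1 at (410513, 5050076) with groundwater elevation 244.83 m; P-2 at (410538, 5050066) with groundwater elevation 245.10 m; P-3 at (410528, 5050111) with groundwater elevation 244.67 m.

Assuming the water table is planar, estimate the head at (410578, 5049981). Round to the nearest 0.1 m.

246.1 m

Three-point gradient (reference P-1): Δ to P-2 = (25, -10, +0.27), Δ to P-3 = (15, 35, -0.16).
∂h/∂x = +0.007659, ∂h/∂y = -0.007854 (det = 1025).
h(410578, 5049981) = 244.83 + (+0.007659)·(65) + (-0.007854)·(-95) = 244.83 +0.498 +0.746 = 246.074 m.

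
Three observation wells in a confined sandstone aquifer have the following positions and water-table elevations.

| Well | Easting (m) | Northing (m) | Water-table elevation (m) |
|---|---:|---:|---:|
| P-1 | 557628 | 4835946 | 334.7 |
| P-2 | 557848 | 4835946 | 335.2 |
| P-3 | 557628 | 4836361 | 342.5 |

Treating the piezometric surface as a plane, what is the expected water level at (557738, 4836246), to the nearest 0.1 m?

∂h/∂x = (335.2 − 334.7) / (557848 − 557628) = +0.002273
∂h/∂y = (342.5 − 334.7) / (4836361 − 4835946) = +0.01880
h(557738, 4836246) = 334.7 + (+0.002273)·(110) + (+0.01880)·(300) = 334.7 +0.250 +5.639 = 340.589 m.

340.6 m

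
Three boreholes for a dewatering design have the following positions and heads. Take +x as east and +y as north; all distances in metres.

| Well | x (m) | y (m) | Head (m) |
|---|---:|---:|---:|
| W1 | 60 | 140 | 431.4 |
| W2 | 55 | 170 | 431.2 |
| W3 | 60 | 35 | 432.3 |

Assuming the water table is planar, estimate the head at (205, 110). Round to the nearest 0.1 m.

With h = a·x + b·y + c and W1 as origin, the differences give:
  (-5)·a + 30·b = -0.2
  0·a + (-105)·b = +0.9
Eliminate b (×(-105) and ×30, subtract): 525·a = -6.00 → a = ∂h/∂x = -0.01143
Back-substitute: b = ∂h/∂y = -0.008571.
h(205, 110) = 431.4 + (-0.01143)·(145) + (-0.008571)·(-30) = 431.4 -1.657 +0.257 = 430.000 m.

430.0 m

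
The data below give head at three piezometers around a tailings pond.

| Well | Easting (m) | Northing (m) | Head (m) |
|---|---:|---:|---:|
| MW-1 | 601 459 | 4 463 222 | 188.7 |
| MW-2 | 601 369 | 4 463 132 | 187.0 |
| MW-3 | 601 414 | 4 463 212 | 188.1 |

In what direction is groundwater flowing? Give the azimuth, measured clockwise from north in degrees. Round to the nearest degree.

Differences from MW-1: to MW-2 (Δx, Δy, Δh) = (-90, -90, -1.7); to MW-3 = (-45, -10, -0.6).
Determinant of the coordinate differences = (-90)·(-10) − (-45)·(-90) = -3150.
∂h/∂x = [(-1.7)·(-10) − (-0.6)·(-90)] / -3150 = +0.01175
∂h/∂y = [(-90)·(-0.6) − (-45)·(-1.7)] / -3150 = +0.007143
Flow direction (−∇h) has components (-0.01175 E, -0.007143 N).
Azimuth = atan2(E, N) = atan2(-0.01175, -0.007143) = 238.7° ≈ 239°.

239°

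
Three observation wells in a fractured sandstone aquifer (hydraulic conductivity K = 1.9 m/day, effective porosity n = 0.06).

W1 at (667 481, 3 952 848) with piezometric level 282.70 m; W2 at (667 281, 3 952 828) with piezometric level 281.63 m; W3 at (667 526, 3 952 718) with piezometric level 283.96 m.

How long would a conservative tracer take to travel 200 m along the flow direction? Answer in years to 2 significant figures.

1.8 years

Differences from W1: to W2 (Δx, Δy, Δh) = (-200, -20, -1.07); to W3 = (45, -130, +1.26).
Determinant of the coordinate differences = (-200)·(-130) − 45·(-20) = 26900.
∂h/∂x = [(-1.07)·(-130) − (+1.26)·(-20)] / 26900 = +0.006108
∂h/∂y = [(-200)·(+1.26) − 45·(-1.07)] / 26900 = -0.007578
|∇h| = √(0.006108² + -0.007578²) = 0.009733
Seepage velocity v = K·i/n = 1.9 × 0.009733 / 0.06 = 0.3082 m/day.
t = 200 / 0.3082 = 648.9 days = 1.78 years.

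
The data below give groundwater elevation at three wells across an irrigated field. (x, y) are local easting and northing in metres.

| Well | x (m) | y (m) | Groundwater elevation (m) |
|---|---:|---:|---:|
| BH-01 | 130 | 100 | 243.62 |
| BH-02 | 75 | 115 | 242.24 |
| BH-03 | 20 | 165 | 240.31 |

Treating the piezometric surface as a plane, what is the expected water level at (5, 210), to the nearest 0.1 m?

239.3 m

Three-point gradient (reference BH-01): Δ to BH-02 = (-55, 15, -1.38), Δ to BH-03 = (-110, 65, -3.31).
∂h/∂x = +0.02081, ∂h/∂y = -0.01571 (det = -1925).
h(5, 210) = 243.62 + (+0.02081)·(-125) + (-0.01571)·(110) = 243.62 -2.601 -1.729 = 239.291 m.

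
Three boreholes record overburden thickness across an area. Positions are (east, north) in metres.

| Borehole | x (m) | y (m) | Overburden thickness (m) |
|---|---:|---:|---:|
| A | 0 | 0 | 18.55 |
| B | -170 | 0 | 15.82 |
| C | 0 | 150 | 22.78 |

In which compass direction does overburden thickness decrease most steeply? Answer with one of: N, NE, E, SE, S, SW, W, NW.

∂d/∂x = (15.82 − 18.55) / (-170 − 0) = +0.01606
∂d/∂y = (22.78 − 18.55) / (150 − 0) = +0.02820
Steepest decrease is along −∇f = (-0.01606 E, -0.02820 N) → southwest.

SW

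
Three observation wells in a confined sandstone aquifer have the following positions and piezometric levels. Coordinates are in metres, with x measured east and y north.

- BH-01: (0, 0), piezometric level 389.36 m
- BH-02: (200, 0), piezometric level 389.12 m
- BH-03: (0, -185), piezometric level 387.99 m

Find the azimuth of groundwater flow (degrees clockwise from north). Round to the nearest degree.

171°

∂h/∂x = (389.12 − 389.36) / (200 − 0) = -0.001200
∂h/∂y = (387.99 − 389.36) / (-185 − 0) = +0.007405
Flow direction (−∇h) has components (+0.001200 E, -0.007405 N).
Azimuth = atan2(E, N) = atan2(+0.001200, -0.007405) = 170.8° ≈ 171°.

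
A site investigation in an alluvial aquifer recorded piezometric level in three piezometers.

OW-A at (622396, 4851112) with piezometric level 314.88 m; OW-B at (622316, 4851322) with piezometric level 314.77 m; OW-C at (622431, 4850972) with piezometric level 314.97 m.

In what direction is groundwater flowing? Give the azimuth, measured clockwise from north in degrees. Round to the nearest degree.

046°

With h = a·x + b·y + c and OW-A as origin, the differences give:
  (-80)·a + 210·b = -0.11
  35·a + (-140)·b = +0.09
Eliminate b (×(-140) and ×210, subtract): 3850·a = -3.500 → a = ∂h/∂x = -0.0009091
Back-substitute: b = ∂h/∂y = -0.0008701.
Flow direction (−∇h) has components (+0.0009091 E, +0.0008701 N).
Azimuth = atan2(E, N) = atan2(+0.0009091, +0.0008701) = 46.3° ≈ 046°.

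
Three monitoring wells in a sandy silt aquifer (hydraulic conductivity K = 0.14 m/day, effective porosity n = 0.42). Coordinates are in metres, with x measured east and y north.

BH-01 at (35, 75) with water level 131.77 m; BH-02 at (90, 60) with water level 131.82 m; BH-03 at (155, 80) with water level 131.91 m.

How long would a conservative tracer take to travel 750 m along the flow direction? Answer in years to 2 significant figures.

4400 years

Differences from BH-01: to BH-02 (Δx, Δy, Δh) = (55, -15, +0.05); to BH-03 = (120, 5, +0.14).
Determinant of the coordinate differences = 55·5 − 120·(-15) = 2075.
∂h/∂x = [(+0.05)·5 − (+0.14)·(-15)] / 2075 = +0.001133
∂h/∂y = [55·(+0.14) − 120·(+0.05)] / 2075 = +0.0008193
|∇h| = √(0.001133² + 0.0008193²) = 0.001398
Seepage velocity v = K·i/n = 0.14 × 0.001398 / 0.42 = 0.000466 m/day.
t = 750 / 0.000466 = 1.609e+06 days = 4.41e+03 years.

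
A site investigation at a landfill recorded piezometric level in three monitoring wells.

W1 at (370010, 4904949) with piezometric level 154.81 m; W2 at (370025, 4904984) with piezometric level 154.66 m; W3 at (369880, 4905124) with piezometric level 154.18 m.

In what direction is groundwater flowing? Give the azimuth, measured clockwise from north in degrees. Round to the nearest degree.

008°

Differences from W1: to W2 (Δx, Δy, Δh) = (15, 35, -0.15); to W3 = (-130, 175, -0.63).
Solve a·Δx + b·Δy = Δh: det = 15·175 − (-130)·35 = 7175.
∂h/∂x = [(-0.15)·175 − (-0.63)·35] / 7175 = -0.0005854
∂h/∂y = [15·(-0.63) − (-130)·(-0.15)] / 7175 = -0.004035
Flow direction (−∇h) has components (+0.0005854 E, +0.004035 N).
Azimuth = atan2(E, N) = atan2(+0.0005854, +0.004035) = 8.3° ≈ 008°.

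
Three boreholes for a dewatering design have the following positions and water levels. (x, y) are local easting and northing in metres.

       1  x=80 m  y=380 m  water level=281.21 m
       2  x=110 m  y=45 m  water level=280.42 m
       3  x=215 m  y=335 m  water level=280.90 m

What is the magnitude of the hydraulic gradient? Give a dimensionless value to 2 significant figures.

0.0027

Taking 1 as reference: 2−1 = (30, -335, -0.79); 3−1 = (135, -45, -0.31).
Solve a·Δx + b·Δy = Δh: det = 30·(-45) − 135·(-335) = 43875.
∂h/∂x = [(-0.79)·(-45) − (-0.31)·(-335)] / 43875 = -0.001557
∂h/∂y = [30·(-0.31) − 135·(-0.79)] / 43875 = +0.002219
|∇h| = √(-0.001557² + 0.002219²) = 0.002711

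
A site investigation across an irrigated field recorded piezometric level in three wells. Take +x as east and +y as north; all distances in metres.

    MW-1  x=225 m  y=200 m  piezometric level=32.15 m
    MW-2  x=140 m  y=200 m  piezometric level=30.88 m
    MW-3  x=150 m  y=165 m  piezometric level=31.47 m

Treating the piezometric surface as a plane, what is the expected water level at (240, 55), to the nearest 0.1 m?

Three-point gradient (reference MW-1): Δ to MW-2 = (-85, 0, -1.27), Δ to MW-3 = (-75, -35, -0.68).
∂h/∂x = +0.01494, ∂h/∂y = -0.01259 (det = 2975).
h(240, 55) = 32.15 + (+0.01494)·(15) + (-0.01259)·(-145) = 32.15 +0.224 +1.825 = 34.199 m.

34.2 m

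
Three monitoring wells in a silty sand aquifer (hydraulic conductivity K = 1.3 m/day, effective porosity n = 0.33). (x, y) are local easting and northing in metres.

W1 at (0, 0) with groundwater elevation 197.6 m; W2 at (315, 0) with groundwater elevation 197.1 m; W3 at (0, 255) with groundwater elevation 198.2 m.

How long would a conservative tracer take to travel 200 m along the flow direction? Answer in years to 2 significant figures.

∂h/∂x = (197.1 − 197.6) / (315 − 0) = -0.001587
∂h/∂y = (198.2 − 197.6) / (255 − 0) = +0.002353
|∇h| = √(-0.001587² + 0.002353²) = 0.002838
Seepage velocity v = K·i/n = 1.3 × 0.002838 / 0.33 = 0.01118 m/day.
t = 200 / 0.01118 = 1.789e+04 days = 49 years.

49 years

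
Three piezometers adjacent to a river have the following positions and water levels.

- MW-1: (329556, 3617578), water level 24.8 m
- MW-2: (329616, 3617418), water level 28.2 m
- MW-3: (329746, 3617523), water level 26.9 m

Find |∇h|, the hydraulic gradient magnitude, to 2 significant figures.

0.020

Taking MW-1 as reference: MW-2−MW-1 = (60, -160, +3.4); MW-3−MW-1 = (190, -55, +2.1).
Determinant of the coordinate differences = 60·(-55) − 190·(-160) = 27100.
∂h/∂x = [(+3.4)·(-55) − (+2.1)·(-160)] / 27100 = +0.005498
∂h/∂y = [60·(+2.1) − 190·(+3.4)] / 27100 = -0.01919
|∇h| = √(0.005498² + -0.01919²) = 0.01996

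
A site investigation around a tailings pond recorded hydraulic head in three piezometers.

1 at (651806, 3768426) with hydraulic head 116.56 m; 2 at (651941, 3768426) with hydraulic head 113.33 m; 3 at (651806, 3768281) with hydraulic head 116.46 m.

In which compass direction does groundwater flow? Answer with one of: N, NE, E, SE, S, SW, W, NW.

∂h/∂x = (113.33 − 116.56) / (651941 − 651806) = -0.02393
∂h/∂y = (116.46 − 116.56) / (3768281 − 3768426) = +0.0006897
Flow = −∇h = (+0.02393 east, -0.0006897 north), which points east.

E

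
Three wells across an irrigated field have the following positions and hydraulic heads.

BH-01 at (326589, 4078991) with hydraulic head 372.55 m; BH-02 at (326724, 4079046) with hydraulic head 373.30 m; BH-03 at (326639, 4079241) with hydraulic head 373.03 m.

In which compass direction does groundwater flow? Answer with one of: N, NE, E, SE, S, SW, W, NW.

W

Differences from BH-01: to BH-02 (Δx, Δy, Δh) = (135, 55, +0.75); to BH-03 = (50, 250, +0.48).
Solve a·Δx + b·Δy = Δh: det = 135·250 − 50·55 = 31000.
∂h/∂x = [(+0.75)·250 − (+0.48)·55] / 31000 = +0.005197
∂h/∂y = [135·(+0.48) − 50·(+0.75)] / 31000 = +0.0008806
Flow = −∇h = (-0.005197 east, -0.0008806 north), which points west.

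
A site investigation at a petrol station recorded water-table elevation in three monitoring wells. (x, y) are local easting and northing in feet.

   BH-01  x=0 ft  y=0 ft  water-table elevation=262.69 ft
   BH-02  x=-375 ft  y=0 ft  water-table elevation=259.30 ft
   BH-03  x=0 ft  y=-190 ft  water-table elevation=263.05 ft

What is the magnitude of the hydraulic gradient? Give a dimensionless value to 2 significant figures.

0.0092

∂h/∂x = (259.30 − 262.69) / (-375 − 0) = +0.009040
∂h/∂y = (263.05 − 262.69) / (-190 − 0) = -0.001895
|∇h| = √(0.009040² + -0.001895²) = 0.009236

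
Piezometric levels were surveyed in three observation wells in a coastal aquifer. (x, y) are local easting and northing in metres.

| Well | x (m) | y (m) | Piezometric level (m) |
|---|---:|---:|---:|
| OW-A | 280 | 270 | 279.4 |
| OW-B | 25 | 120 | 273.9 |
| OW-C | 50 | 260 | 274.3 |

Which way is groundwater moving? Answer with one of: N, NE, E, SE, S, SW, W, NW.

Differences from OW-A: to OW-B (Δx, Δy, Δh) = (-255, -150, -5.5); to OW-C = (-230, -10, -5.1).
Solve a·Δx + b·Δy = Δh: det = (-255)·(-10) − (-230)·(-150) = -31950.
∂h/∂x = [(-5.5)·(-10) − (-5.1)·(-150)] / -31950 = +0.02222
∂h/∂y = [(-255)·(-5.1) − (-230)·(-5.5)] / -31950 = -0.001111
Flow = −∇h = (-0.02222 east, +0.001111 north), which points west.

W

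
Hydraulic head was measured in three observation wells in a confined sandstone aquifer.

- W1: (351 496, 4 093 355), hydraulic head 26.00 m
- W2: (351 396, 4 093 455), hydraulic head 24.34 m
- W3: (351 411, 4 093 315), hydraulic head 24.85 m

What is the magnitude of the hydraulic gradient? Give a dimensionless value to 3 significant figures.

0.0147

Differences from W1: to W2 (Δx, Δy, Δh) = (-100, 100, -1.66); to W3 = (-85, -40, -1.15).
Solve a·Δx + b·Δy = Δh: det = (-100)·(-40) − (-85)·100 = 12500.
∂h/∂x = [(-1.66)·(-40) − (-1.15)·100] / 12500 = +0.01451
∂h/∂y = [(-100)·(-1.15) − (-85)·(-1.66)] / 12500 = -0.002088
|∇h| = √(0.01451² + -0.002088²) = 0.01466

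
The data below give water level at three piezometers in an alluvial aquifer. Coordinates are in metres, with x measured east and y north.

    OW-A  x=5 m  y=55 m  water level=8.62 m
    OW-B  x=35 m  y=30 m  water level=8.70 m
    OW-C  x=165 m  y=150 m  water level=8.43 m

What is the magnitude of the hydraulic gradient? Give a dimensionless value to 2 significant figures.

Taking OW-A as reference: OW-B−OW-A = (30, -25, +0.08); OW-C−OW-A = (160, 95, -0.19).
Determinant of the coordinate differences = 30·95 − 160·(-25) = 6850.
∂h/∂x = [(+0.08)·95 − (-0.19)·(-25)] / 6850 = +0.0004161
∂h/∂y = [30·(-0.19) − 160·(+0.08)] / 6850 = -0.002701
|∇h| = √(0.0004161² + -0.002701²) = 0.002733

0.0027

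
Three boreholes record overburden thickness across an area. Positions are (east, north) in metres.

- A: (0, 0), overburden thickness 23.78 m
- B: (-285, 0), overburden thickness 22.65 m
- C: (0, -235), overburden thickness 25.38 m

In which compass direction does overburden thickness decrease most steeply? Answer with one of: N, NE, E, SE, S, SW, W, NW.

∂d/∂x = (22.65 − 23.78) / (-285 − 0) = +0.003965
∂d/∂y = (25.38 − 23.78) / (-235 − 0) = -0.006809
Steepest decrease is along −∇f = (-0.003965 E, +0.006809 N) → northwest.

NW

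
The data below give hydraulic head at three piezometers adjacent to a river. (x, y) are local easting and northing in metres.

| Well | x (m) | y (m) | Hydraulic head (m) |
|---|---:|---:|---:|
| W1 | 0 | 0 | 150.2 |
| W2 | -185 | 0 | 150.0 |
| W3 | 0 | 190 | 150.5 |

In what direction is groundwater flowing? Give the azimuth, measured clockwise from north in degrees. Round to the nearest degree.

∂h/∂x = (150.0 − 150.2) / (-185 − 0) = +0.001081
∂h/∂y = (150.5 − 150.2) / (190 − 0) = +0.001579
Flow direction (−∇h) has components (-0.001081 E, -0.001579 N).
Azimuth = atan2(E, N) = atan2(-0.001081, -0.001579) = 214.4° ≈ 214°.

214°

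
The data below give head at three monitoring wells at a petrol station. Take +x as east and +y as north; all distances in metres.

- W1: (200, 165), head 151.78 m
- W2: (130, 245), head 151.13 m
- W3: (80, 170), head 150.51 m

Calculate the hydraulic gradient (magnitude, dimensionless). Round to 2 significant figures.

With h = a·x + b·y + c and W1 as origin, the differences give:
  (-70)·a + 80·b = -0.65
  (-120)·a + 5·b = -1.27
Eliminate b (×5 and ×80, subtract): 9250·a = 98.350 → a = ∂h/∂x = +0.01063
Back-substitute: b = ∂h/∂y = +0.001178.
|∇h| = √(0.01063² + 0.001178²) = 0.0107

0.011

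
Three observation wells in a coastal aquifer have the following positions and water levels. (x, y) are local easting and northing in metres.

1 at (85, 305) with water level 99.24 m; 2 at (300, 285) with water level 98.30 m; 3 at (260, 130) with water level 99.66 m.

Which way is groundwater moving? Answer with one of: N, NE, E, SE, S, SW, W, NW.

NE

Three-point gradient (reference 1): Δ to 2 = (215, -20, -0.94), Δ to 3 = (175, -175, +0.42).
∂h/∂x = -0.005067, ∂h/∂y = -0.007467 (det = -34125).
Flow = −∇h = (+0.005067 east, +0.007467 north), which points northeast.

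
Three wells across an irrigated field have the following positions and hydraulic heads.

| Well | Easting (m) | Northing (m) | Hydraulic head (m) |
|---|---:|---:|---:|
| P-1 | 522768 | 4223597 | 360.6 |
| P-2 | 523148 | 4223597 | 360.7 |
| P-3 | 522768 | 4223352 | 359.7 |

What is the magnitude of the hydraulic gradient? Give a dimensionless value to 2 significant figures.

∂h/∂x = (360.7 − 360.6) / (523148 − 522768) = +0.0002632
∂h/∂y = (359.7 − 360.6) / (4223352 − 4223597) = +0.003673
|∇h| = √(0.0002632² + 0.003673²) = 0.003682

0.0037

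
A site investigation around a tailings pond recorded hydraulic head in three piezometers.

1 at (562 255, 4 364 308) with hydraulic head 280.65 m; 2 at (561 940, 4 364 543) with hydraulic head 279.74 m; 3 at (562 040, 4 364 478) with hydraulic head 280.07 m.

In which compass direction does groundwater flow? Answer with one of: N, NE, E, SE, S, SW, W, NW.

Three-point gradient (reference 1): Δ to 2 = (-315, 235, -0.91), Δ to 3 = (-215, 170, -0.58).
∂h/∂x = +0.006083, ∂h/∂y = +0.004281 (det = -3025).
Flow = −∇h = (-0.006083 east, -0.004281 north), which points southwest.

SW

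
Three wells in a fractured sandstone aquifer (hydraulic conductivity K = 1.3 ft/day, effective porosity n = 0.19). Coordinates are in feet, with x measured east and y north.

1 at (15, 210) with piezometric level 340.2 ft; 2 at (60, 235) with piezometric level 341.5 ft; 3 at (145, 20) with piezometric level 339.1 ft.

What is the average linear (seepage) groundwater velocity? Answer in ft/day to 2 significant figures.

Taking 1 as reference: 2−1 = (45, 25, +1.3); 3−1 = (130, -190, -1.1).
Determinant of the coordinate differences = 45·(-190) − 130·25 = -11800.
∂h/∂x = [(+1.3)·(-190) − (-1.1)·25] / -11800 = +0.01860
∂h/∂y = [45·(-1.1) − 130·(+1.3)] / -11800 = +0.01852
|∇h| = √(0.01860² + 0.01852²) = 0.02625
Seepage velocity v = K·i/n = 1.3 × 0.02625 / 0.19 = 0.1796 ft/day.

0.18 ft/day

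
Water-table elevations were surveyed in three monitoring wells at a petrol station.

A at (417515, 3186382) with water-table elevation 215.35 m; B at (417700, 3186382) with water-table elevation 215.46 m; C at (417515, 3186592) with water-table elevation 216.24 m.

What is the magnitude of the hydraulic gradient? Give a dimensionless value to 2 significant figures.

∂h/∂x = (215.46 − 215.35) / (417700 − 417515) = +0.0005946
∂h/∂y = (216.24 − 215.35) / (3186592 − 3186382) = +0.004238
|∇h| = √(0.0005946² + 0.004238²) = 0.00428

0.0043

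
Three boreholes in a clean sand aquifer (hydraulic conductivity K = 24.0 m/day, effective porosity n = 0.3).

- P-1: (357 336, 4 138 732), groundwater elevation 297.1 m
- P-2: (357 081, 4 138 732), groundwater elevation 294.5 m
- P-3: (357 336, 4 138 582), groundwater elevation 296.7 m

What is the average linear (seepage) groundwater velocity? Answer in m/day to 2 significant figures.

∂h/∂x = (294.5 − 297.1) / (357081 − 357336) = +0.01020
∂h/∂y = (296.7 − 297.1) / (4138582 − 4138732) = +0.002667
|∇h| = √(0.01020² + 0.002667²) = 0.01054
Seepage velocity v = K·i/n = 24.0 × 0.01054 / 0.3 = 0.8432 m/day.

0.84 m/day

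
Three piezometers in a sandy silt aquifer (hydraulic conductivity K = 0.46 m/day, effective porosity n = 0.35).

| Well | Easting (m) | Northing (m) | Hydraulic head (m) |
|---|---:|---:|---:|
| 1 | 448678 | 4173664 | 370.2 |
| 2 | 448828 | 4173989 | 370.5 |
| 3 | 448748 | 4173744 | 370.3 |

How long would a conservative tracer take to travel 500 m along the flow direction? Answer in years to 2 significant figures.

Three-point gradient (reference 1): Δ to 2 = (150, 325, +0.3), Δ to 3 = (70, 80, +0.1).
∂h/∂x = +0.0007907, ∂h/∂y = +0.0005581 (det = -10750).
|∇h| = √(0.0007907² + 0.0005581²) = 0.0009678
Seepage velocity v = K·i/n = 0.46 × 0.0009678 / 0.35 = 0.001272 m/day.
t = 500 / 0.001272 = 3.931e+05 days = 1.08e+03 years.

1100 years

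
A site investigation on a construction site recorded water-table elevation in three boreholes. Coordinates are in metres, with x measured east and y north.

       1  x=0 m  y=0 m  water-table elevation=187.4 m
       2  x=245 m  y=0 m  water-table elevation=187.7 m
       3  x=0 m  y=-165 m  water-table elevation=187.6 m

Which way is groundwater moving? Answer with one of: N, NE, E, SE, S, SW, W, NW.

∂h/∂x = (187.7 − 187.4) / (245 − 0) = +0.001224
∂h/∂y = (187.6 − 187.4) / (-165 − 0) = -0.001212
Flow = −∇h = (-0.001224 east, +0.001212 north), which points northwest.

NW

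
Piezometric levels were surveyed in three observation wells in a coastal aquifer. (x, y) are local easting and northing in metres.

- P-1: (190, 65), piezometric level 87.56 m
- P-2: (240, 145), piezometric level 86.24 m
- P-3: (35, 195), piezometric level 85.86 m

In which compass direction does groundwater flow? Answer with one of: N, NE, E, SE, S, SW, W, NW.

N

With h = a·x + b·y + c and P-1 as origin, the differences give:
  50·a + 80·b = -1.32
  (-155)·a + 130·b = -1.70
Eliminate b (×130 and ×80, subtract): 18900·a = -35.600 → a = ∂h/∂x = -0.001884
Back-substitute: b = ∂h/∂y = -0.01532.
Flow = −∇h = (+0.001884 east, +0.01532 north), which points north.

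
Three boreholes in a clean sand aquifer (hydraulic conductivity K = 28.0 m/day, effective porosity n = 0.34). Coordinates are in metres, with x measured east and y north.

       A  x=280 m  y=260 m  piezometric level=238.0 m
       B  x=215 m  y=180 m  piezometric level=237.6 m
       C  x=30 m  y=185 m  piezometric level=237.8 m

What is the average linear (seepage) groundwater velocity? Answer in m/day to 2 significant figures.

Taking A as reference: B−A = (-65, -80, -0.4); C−A = (-250, -75, -0.2).
Determinant of the coordinate differences = (-65)·(-75) − (-250)·(-80) = -15125.
∂h/∂x = [(-0.4)·(-75) − (-0.2)·(-80)] / -15125 = -0.0009256
∂h/∂y = [(-65)·(-0.2) − (-250)·(-0.4)] / -15125 = +0.005752
|∇h| = √(-0.0009256² + 0.005752²) = 0.005826
Seepage velocity v = K·i/n = 28.0 × 0.005826 / 0.34 = 0.4798 m/day.

0.48 m/day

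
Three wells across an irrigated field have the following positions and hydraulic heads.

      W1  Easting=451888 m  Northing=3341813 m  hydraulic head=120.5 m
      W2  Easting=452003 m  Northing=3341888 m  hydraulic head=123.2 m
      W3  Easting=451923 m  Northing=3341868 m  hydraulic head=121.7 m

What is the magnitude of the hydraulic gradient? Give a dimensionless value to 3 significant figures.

With h = a·x + b·y + c and W1 as origin, the differences give:
  115·a + 75·b = +2.7
  35·a + 55·b = +1.2
Eliminate b (×55 and ×75, subtract): 3700·a = 58.50 → a = ∂h/∂x = +0.01581
Back-substitute: b = ∂h/∂y = +0.01176.
|∇h| = √(0.01581² + 0.01176²) = 0.0197

0.0197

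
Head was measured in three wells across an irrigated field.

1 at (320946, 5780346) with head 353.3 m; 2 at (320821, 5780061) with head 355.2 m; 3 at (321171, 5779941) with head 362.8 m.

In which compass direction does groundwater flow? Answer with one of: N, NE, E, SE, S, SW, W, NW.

NW

Differences from 1: to 2 (Δx, Δy, Δh) = (-125, -285, +1.9); to 3 = (225, -405, +9.5).
Solve a·Δx + b·Δy = Δh: det = (-125)·(-405) − 225·(-285) = 114750.
∂h/∂x = [(+1.9)·(-405) − (+9.5)·(-285)] / 114750 = +0.01689
∂h/∂y = [(-125)·(+9.5) − 225·(+1.9)] / 114750 = -0.01407
Flow = −∇h = (-0.01689 east, +0.01407 north), which points northwest.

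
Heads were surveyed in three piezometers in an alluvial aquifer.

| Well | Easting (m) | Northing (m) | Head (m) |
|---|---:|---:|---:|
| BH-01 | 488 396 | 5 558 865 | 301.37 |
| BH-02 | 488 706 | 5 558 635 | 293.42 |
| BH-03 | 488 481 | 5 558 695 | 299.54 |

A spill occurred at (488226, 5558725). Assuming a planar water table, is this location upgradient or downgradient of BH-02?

Three-point gradient (reference BH-01): Δ to BH-02 = (310, -230, -7.95), Δ to BH-03 = (85, -170, -1.83).
∂h/∂x = -0.02807, ∂h/∂y = -0.003271 (det = -33150).
Head at (488226, 5558725) = 301.37 + (-0.02807)·(-170) + (-0.003271)·(-140) = 306.60 m.
That is higher than the 293.42 m at BH-02, so the point is upgradient.

upgradient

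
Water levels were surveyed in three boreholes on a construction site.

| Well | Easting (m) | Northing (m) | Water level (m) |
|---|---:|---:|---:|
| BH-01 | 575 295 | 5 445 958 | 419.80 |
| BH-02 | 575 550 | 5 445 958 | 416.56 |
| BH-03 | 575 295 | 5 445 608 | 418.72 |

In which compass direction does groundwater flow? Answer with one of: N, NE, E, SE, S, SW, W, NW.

E

∂h/∂x = (416.56 − 419.80) / (575550 − 575295) = -0.01271
∂h/∂y = (418.72 − 419.80) / (5445608 − 5445958) = +0.003086
Flow = −∇h = (+0.01271 east, -0.003086 north), which points east.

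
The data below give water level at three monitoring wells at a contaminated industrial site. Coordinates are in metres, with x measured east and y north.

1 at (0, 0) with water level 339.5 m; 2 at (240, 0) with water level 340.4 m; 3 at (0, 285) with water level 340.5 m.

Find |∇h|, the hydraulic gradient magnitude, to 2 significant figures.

0.0051

∂h/∂x = (340.4 − 339.5) / (240 − 0) = +0.003750
∂h/∂y = (340.5 − 339.5) / (285 − 0) = +0.003509
|∇h| = √(0.003750² + 0.003509²) = 0.005136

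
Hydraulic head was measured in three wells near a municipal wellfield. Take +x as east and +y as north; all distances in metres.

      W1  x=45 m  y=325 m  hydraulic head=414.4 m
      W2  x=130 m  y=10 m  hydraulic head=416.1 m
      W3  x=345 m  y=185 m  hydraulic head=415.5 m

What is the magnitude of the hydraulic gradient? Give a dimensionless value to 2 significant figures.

Three-point gradient (reference W1): Δ to W2 = (85, -315, +1.7), Δ to W3 = (300, -140, +1.1).
∂h/∂x = +0.001314, ∂h/∂y = -0.005042 (det = 82600).
|∇h| = √(0.001314² + -0.005042²) = 0.00521

0.0052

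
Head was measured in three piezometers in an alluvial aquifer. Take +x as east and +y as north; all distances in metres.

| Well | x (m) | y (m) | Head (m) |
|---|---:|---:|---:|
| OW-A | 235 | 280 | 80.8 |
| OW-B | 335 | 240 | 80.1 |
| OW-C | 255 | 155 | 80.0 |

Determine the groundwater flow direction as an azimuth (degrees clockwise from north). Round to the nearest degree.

With h = a·x + b·y + c and OW-A as origin, the differences give:
  100·a + (-40)·b = -0.7
  20·a + (-125)·b = -0.8
Eliminate b (×(-125) and ×(-40), subtract): -11700·a = 55.50 → a = ∂h/∂x = -0.004744
Back-substitute: b = ∂h/∂y = +0.005641.
Flow direction (−∇h) has components (+0.004744 E, -0.005641 N).
Azimuth = atan2(E, N) = atan2(+0.004744, -0.005641) = 139.9° ≈ 140°.

140°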